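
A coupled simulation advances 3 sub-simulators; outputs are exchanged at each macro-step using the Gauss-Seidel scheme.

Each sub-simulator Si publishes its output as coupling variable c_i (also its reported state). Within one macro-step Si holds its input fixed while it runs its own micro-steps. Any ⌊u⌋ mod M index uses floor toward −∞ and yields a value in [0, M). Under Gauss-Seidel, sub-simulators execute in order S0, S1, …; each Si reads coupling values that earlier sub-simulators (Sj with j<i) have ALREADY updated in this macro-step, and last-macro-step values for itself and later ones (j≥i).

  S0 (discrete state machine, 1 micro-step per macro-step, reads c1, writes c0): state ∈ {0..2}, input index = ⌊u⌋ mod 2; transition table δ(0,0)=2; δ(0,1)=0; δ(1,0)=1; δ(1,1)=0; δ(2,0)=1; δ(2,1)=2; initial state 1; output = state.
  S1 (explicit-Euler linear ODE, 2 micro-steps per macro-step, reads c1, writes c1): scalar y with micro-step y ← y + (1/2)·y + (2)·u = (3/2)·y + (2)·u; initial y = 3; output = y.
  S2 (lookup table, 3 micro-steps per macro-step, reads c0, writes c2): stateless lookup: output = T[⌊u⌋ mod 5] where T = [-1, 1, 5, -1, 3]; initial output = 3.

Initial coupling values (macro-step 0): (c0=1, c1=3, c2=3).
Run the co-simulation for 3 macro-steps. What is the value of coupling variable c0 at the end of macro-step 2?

macro 1: S0 reads c1=3 → after 1×micro: 0; S1 reads c1=3 → after 2×micro: 87/4; S2 reads c0=0 → after 3×micro: -1 ⇒ (c0=0, c1=87/4, c2=-1)
macro 2: S0 reads c1=87/4 → after 1×micro: 0; S1 reads c1=87/4 → after 2×micro: 2523/16; S2 reads c0=0 → after 3×micro: -1 ⇒ (c0=0, c1=2523/16, c2=-1)
macro 3: S0 reads c1=2523/16 → after 1×micro: 0; S1 reads c1=2523/16 → after 2×micro: 73167/64; S2 reads c0=0 → after 3×micro: -1 ⇒ (c0=0, c1=73167/64, c2=-1)

c0 at macro-step 2 = 0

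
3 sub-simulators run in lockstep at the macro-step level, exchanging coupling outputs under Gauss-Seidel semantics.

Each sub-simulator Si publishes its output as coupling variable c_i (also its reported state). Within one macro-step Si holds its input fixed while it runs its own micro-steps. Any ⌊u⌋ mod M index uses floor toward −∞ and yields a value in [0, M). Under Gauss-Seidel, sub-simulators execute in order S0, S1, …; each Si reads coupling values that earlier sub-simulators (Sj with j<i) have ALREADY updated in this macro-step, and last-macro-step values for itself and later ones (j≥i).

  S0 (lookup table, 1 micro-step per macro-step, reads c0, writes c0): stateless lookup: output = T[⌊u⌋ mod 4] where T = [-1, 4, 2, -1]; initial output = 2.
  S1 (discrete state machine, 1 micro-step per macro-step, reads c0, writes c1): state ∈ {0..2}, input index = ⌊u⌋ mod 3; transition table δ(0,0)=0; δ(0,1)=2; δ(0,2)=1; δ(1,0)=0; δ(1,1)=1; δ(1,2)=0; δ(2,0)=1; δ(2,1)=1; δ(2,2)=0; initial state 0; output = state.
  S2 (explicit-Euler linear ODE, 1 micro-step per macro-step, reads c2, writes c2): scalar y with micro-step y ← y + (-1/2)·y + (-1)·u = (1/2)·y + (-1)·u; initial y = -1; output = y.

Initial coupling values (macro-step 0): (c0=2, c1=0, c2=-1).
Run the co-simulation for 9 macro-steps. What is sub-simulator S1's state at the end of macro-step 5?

S1 state at macro-step 5 = 1

macro 1: S0 reads c0=2 → after 1×micro: 2; S1 reads c0=2 → after 1×micro: 1; S2 reads c2=-1 → after 1×micro: 1/2 ⇒ (c0=2, c1=1, c2=1/2)
macro 2: S0 reads c0=2 → after 1×micro: 2; S1 reads c0=2 → after 1×micro: 0; S2 reads c2=1/2 → after 1×micro: -1/4 ⇒ (c0=2, c1=0, c2=-1/4)
macro 3: S0 reads c0=2 → after 1×micro: 2; S1 reads c0=2 → after 1×micro: 1; S2 reads c2=-1/4 → after 1×micro: 1/8 ⇒ (c0=2, c1=1, c2=1/8)
macro 4: S0 reads c0=2 → after 1×micro: 2; S1 reads c0=2 → after 1×micro: 0; S2 reads c2=1/8 → after 1×micro: -1/16 ⇒ (c0=2, c1=0, c2=-1/16)
macro 5: S0 reads c0=2 → after 1×micro: 2; S1 reads c0=2 → after 1×micro: 1; S2 reads c2=-1/16 → after 1×micro: 1/32 ⇒ (c0=2, c1=1, c2=1/32)
macro 6: S0 reads c0=2 → after 1×micro: 2; S1 reads c0=2 → after 1×micro: 0; S2 reads c2=1/32 → after 1×micro: -1/64 ⇒ (c0=2, c1=0, c2=-1/64)
macro 7: S0 reads c0=2 → after 1×micro: 2; S1 reads c0=2 → after 1×micro: 1; S2 reads c2=-1/64 → after 1×micro: 1/128 ⇒ (c0=2, c1=1, c2=1/128)
macro 8: S0 reads c0=2 → after 1×micro: 2; S1 reads c0=2 → after 1×micro: 0; S2 reads c2=1/128 → after 1×micro: -1/256 ⇒ (c0=2, c1=0, c2=-1/256)
macro 9: S0 reads c0=2 → after 1×micro: 2; S1 reads c0=2 → after 1×micro: 1; S2 reads c2=-1/256 → after 1×micro: 1/512 ⇒ (c0=2, c1=1, c2=1/512)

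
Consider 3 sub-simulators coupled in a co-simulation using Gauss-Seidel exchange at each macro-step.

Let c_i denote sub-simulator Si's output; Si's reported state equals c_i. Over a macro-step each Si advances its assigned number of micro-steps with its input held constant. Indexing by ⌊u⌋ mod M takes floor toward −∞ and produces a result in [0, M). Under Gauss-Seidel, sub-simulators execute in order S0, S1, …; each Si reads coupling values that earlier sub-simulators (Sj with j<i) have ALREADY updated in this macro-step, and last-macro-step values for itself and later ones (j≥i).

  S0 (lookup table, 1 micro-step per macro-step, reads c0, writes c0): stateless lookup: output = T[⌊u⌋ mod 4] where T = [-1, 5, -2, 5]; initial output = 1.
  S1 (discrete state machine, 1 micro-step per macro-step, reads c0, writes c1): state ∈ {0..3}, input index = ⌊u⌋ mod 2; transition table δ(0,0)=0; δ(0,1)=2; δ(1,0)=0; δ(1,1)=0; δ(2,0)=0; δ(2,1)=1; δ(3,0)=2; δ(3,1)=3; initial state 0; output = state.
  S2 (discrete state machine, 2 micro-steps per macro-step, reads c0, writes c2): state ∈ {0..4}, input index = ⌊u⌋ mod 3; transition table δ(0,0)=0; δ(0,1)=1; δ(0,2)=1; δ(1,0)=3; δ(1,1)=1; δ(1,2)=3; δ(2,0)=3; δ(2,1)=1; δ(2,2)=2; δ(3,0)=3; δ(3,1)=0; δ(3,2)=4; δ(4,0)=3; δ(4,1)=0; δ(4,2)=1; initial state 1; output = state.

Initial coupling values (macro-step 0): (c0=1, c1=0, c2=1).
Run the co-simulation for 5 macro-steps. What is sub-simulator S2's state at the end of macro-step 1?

macro 1: S0 reads c0=1 → after 1×micro: 5; S1 reads c0=5 → after 1×micro: 2; S2 reads c0=5 → after 2×micro: 4 ⇒ (c0=5, c1=2, c2=4)
macro 2: S0 reads c0=5 → after 1×micro: 5; S1 reads c0=5 → after 1×micro: 1; S2 reads c0=5 → after 2×micro: 3 ⇒ (c0=5, c1=1, c2=3)
macro 3: S0 reads c0=5 → after 1×micro: 5; S1 reads c0=5 → after 1×micro: 0; S2 reads c0=5 → after 2×micro: 1 ⇒ (c0=5, c1=0, c2=1)
macro 4: S0 reads c0=5 → after 1×micro: 5; S1 reads c0=5 → after 1×micro: 2; S2 reads c0=5 → after 2×micro: 4 ⇒ (c0=5, c1=2, c2=4)
macro 5: S0 reads c0=5 → after 1×micro: 5; S1 reads c0=5 → after 1×micro: 1; S2 reads c0=5 → after 2×micro: 3 ⇒ (c0=5, c1=1, c2=3)

S2 state at macro-step 1 = 4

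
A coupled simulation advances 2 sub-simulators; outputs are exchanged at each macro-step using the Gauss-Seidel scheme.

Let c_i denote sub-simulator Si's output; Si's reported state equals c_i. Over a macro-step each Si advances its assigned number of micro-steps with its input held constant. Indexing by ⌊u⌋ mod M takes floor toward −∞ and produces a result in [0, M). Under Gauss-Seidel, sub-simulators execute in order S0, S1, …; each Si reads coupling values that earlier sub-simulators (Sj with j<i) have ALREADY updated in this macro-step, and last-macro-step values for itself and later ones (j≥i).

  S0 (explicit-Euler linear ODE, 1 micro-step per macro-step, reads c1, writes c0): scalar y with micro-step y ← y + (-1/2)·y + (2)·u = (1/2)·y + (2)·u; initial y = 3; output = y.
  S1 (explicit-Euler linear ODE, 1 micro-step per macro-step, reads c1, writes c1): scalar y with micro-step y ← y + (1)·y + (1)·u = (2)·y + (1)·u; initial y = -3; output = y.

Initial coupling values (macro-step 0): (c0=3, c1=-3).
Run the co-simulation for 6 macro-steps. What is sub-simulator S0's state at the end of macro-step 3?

macro 1: S0 reads c1=-3 → after 1×micro: -9/2; S1 reads c1=-3 → after 1×micro: -9 ⇒ (c0=-9/2, c1=-9)
macro 2: S0 reads c1=-9 → after 1×micro: -81/4; S1 reads c1=-9 → after 1×micro: -27 ⇒ (c0=-81/4, c1=-27)
macro 3: S0 reads c1=-27 → after 1×micro: -513/8; S1 reads c1=-27 → after 1×micro: -81 ⇒ (c0=-513/8, c1=-81)
macro 4: S0 reads c1=-81 → after 1×micro: -3105/16; S1 reads c1=-81 → after 1×micro: -243 ⇒ (c0=-3105/16, c1=-243)
macro 5: S0 reads c1=-243 → after 1×micro: -18657/32; S1 reads c1=-243 → after 1×micro: -729 ⇒ (c0=-18657/32, c1=-729)
macro 6: S0 reads c1=-729 → after 1×micro: -111969/64; S1 reads c1=-729 → after 1×micro: -2187 ⇒ (c0=-111969/64, c1=-2187)

S0 state at macro-step 3 = -513/8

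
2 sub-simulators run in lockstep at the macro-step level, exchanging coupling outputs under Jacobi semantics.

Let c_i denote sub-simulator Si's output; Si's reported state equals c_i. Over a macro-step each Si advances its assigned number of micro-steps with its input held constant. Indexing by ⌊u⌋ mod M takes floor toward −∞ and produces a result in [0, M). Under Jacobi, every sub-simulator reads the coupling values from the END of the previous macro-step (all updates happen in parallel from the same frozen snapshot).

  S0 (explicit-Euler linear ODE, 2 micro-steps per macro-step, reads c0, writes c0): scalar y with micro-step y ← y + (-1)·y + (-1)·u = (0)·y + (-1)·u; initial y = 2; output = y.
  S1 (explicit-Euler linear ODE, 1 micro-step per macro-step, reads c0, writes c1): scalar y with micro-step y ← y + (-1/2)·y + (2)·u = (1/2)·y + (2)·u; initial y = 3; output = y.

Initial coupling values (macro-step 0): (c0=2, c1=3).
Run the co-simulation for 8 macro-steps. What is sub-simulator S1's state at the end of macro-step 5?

macro 1: S0 reads c0=2 → after 2×micro: -2; S1 reads c0=2 → after 1×micro: 11/2 ⇒ (c0=-2, c1=11/2)
macro 2: S0 reads c0=-2 → after 2×micro: 2; S1 reads c0=-2 → after 1×micro: -5/4 ⇒ (c0=2, c1=-5/4)
macro 3: S0 reads c0=2 → after 2×micro: -2; S1 reads c0=2 → after 1×micro: 27/8 ⇒ (c0=-2, c1=27/8)
macro 4: S0 reads c0=-2 → after 2×micro: 2; S1 reads c0=-2 → after 1×micro: -37/16 ⇒ (c0=2, c1=-37/16)
macro 5: S0 reads c0=2 → after 2×micro: -2; S1 reads c0=2 → after 1×micro: 91/32 ⇒ (c0=-2, c1=91/32)
macro 6: S0 reads c0=-2 → after 2×micro: 2; S1 reads c0=-2 → after 1×micro: -165/64 ⇒ (c0=2, c1=-165/64)
macro 7: S0 reads c0=2 → after 2×micro: -2; S1 reads c0=2 → after 1×micro: 347/128 ⇒ (c0=-2, c1=347/128)
macro 8: S0 reads c0=-2 → after 2×micro: 2; S1 reads c0=-2 → after 1×micro: -677/256 ⇒ (c0=2, c1=-677/256)

S1 state at macro-step 5 = 91/32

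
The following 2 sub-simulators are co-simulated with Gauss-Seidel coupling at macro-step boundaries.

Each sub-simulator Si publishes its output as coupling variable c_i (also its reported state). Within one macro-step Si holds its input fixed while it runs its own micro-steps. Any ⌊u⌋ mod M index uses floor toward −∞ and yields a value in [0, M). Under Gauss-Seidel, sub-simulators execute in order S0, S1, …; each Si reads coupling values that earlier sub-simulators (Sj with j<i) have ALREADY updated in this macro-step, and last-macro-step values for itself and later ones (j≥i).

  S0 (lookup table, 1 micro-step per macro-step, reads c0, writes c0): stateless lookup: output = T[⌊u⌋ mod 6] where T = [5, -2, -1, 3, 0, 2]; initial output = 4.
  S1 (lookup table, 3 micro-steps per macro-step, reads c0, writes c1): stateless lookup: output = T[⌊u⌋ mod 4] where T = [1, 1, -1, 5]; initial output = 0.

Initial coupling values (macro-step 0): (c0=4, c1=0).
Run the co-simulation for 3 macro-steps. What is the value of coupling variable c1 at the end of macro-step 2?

macro 1: S0 reads c0=4 → after 1×micro: 0; S1 reads c0=0 → after 3×micro: 1 ⇒ (c0=0, c1=1)
macro 2: S0 reads c0=0 → after 1×micro: 5; S1 reads c0=5 → after 3×micro: 1 ⇒ (c0=5, c1=1)
macro 3: S0 reads c0=5 → after 1×micro: 2; S1 reads c0=2 → after 3×micro: -1 ⇒ (c0=2, c1=-1)

c1 at macro-step 2 = 1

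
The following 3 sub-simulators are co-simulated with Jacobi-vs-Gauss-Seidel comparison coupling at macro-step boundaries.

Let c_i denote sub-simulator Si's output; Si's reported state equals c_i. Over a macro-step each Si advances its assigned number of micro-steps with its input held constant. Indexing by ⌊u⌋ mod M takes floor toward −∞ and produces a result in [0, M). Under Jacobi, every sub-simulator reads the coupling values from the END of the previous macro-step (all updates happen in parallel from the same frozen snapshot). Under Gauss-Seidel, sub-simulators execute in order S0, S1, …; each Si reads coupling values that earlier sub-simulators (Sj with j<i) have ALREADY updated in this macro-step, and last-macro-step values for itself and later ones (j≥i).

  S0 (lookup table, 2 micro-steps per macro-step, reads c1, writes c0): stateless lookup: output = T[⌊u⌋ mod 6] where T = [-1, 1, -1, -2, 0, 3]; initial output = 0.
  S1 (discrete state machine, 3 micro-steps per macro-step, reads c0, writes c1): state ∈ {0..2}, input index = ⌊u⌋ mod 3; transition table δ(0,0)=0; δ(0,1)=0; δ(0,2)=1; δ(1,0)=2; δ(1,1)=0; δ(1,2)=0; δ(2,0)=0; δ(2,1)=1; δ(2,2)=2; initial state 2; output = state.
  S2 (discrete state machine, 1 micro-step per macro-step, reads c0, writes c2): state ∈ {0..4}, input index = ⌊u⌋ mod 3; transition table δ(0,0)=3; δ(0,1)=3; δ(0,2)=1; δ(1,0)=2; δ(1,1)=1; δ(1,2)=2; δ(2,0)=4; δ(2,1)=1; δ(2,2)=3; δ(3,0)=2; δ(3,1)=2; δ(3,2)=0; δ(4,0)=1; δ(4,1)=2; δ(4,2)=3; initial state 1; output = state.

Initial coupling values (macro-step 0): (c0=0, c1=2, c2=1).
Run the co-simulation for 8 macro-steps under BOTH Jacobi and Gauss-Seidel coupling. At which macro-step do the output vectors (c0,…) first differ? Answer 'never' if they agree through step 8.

[Jacobi] macro 1: S0 reads c1=2 → after 2×micro: -1; S1 reads c0=0 → after 3×micro: 0; S2 reads c0=0 → after 1×micro: 2 ⇒ (c0=-1, c1=0, c2=2)
[Jacobi] macro 2: S0 reads c1=0 → after 2×micro: -1; S1 reads c0=-1 → after 3×micro: 1; S2 reads c0=-1 → after 1×micro: 3 ⇒ (c0=-1, c1=1, c2=3)
[Jacobi] macro 3: S0 reads c1=1 → after 2×micro: 1; S1 reads c0=-1 → after 3×micro: 0; S2 reads c0=-1 → after 1×micro: 0 ⇒ (c0=1, c1=0, c2=0)
[Jacobi] macro 4: S0 reads c1=0 → after 2×micro: -1; S1 reads c0=1 → after 3×micro: 0; S2 reads c0=1 → after 1×micro: 3 ⇒ (c0=-1, c1=0, c2=3)
[Jacobi] macro 5: S0 reads c1=0 → after 2×micro: -1; S1 reads c0=-1 → after 3×micro: 1; S2 reads c0=-1 → after 1×micro: 0 ⇒ (c0=-1, c1=1, c2=0)
[Jacobi] macro 6: S0 reads c1=1 → after 2×micro: 1; S1 reads c0=-1 → after 3×micro: 0; S2 reads c0=-1 → after 1×micro: 1 ⇒ (c0=1, c1=0, c2=1)
[Jacobi] macro 7: S0 reads c1=0 → after 2×micro: -1; S1 reads c0=1 → after 3×micro: 0; S2 reads c0=1 → after 1×micro: 1 ⇒ (c0=-1, c1=0, c2=1)
[Jacobi] macro 8: S0 reads c1=0 → after 2×micro: -1; S1 reads c0=-1 → after 3×micro: 1; S2 reads c0=-1 → after 1×micro: 2 ⇒ (c0=-1, c1=1, c2=2)
[Gauss-Seidel] macro 1: S0 reads c1=2 → after 2×micro: -1; S1 reads c0=-1 → after 3×micro: 2; S2 reads c0=-1 → after 1×micro: 2 ⇒ (c0=-1, c1=2, c2=2)
[Gauss-Seidel] macro 2: S0 reads c1=2 → after 2×micro: -1; S1 reads c0=-1 → after 3×micro: 2; S2 reads c0=-1 → after 1×micro: 3 ⇒ (c0=-1, c1=2, c2=3)
[Gauss-Seidel] macro 3: S0 reads c1=2 → after 2×micro: -1; S1 reads c0=-1 → after 3×micro: 2; S2 reads c0=-1 → after 1×micro: 0 ⇒ (c0=-1, c1=2, c2=0)
[Gauss-Seidel] macro 4: S0 reads c1=2 → after 2×micro: -1; S1 reads c0=-1 → after 3×micro: 2; S2 reads c0=-1 → after 1×micro: 1 ⇒ (c0=-1, c1=2, c2=1)
[Gauss-Seidel] macro 5: S0 reads c1=2 → after 2×micro: -1; S1 reads c0=-1 → after 3×micro: 2; S2 reads c0=-1 → after 1×micro: 2 ⇒ (c0=-1, c1=2, c2=2)
[Gauss-Seidel] macro 6: S0 reads c1=2 → after 2×micro: -1; S1 reads c0=-1 → after 3×micro: 2; S2 reads c0=-1 → after 1×micro: 3 ⇒ (c0=-1, c1=2, c2=3)
[Gauss-Seidel] macro 7: S0 reads c1=2 → after 2×micro: -1; S1 reads c0=-1 → after 3×micro: 2; S2 reads c0=-1 → after 1×micro: 0 ⇒ (c0=-1, c1=2, c2=0)
[Gauss-Seidel] macro 8: S0 reads c1=2 → after 2×micro: -1; S1 reads c0=-1 → after 3×micro: 2; S2 reads c0=-1 → after 1×micro: 1 ⇒ (c0=-1, c1=2, c2=1)

first divergence at macro-step: 1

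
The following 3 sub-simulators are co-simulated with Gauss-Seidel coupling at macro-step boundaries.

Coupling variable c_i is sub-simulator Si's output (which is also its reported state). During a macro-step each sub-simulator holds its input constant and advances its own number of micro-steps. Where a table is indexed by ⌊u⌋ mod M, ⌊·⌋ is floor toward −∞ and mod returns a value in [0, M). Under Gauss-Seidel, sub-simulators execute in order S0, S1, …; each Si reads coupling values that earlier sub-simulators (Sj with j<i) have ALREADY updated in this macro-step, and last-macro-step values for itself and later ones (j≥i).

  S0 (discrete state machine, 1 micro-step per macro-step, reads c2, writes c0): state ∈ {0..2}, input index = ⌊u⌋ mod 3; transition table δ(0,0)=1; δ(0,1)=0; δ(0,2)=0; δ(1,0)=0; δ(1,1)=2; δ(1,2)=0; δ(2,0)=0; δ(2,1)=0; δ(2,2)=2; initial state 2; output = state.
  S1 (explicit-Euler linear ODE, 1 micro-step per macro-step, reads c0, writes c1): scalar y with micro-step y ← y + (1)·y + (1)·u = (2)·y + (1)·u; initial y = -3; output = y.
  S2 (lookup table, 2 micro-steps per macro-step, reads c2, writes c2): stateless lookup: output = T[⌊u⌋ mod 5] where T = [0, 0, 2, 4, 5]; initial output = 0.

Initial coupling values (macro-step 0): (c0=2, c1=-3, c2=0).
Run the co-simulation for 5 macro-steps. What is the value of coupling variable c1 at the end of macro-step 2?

macro 1: S0 reads c2=0 → after 1×micro: 0; S1 reads c0=0 → after 1×micro: -6; S2 reads c2=0 → after 2×micro: 0 ⇒ (c0=0, c1=-6, c2=0)
macro 2: S0 reads c2=0 → after 1×micro: 1; S1 reads c0=1 → after 1×micro: -11; S2 reads c2=0 → after 2×micro: 0 ⇒ (c0=1, c1=-11, c2=0)
macro 3: S0 reads c2=0 → after 1×micro: 0; S1 reads c0=0 → after 1×micro: -22; S2 reads c2=0 → after 2×micro: 0 ⇒ (c0=0, c1=-22, c2=0)
macro 4: S0 reads c2=0 → after 1×micro: 1; S1 reads c0=1 → after 1×micro: -43; S2 reads c2=0 → after 2×micro: 0 ⇒ (c0=1, c1=-43, c2=0)
macro 5: S0 reads c2=0 → after 1×micro: 0; S1 reads c0=0 → after 1×micro: -86; S2 reads c2=0 → after 2×micro: 0 ⇒ (c0=0, c1=-86, c2=0)

c1 at macro-step 2 = -11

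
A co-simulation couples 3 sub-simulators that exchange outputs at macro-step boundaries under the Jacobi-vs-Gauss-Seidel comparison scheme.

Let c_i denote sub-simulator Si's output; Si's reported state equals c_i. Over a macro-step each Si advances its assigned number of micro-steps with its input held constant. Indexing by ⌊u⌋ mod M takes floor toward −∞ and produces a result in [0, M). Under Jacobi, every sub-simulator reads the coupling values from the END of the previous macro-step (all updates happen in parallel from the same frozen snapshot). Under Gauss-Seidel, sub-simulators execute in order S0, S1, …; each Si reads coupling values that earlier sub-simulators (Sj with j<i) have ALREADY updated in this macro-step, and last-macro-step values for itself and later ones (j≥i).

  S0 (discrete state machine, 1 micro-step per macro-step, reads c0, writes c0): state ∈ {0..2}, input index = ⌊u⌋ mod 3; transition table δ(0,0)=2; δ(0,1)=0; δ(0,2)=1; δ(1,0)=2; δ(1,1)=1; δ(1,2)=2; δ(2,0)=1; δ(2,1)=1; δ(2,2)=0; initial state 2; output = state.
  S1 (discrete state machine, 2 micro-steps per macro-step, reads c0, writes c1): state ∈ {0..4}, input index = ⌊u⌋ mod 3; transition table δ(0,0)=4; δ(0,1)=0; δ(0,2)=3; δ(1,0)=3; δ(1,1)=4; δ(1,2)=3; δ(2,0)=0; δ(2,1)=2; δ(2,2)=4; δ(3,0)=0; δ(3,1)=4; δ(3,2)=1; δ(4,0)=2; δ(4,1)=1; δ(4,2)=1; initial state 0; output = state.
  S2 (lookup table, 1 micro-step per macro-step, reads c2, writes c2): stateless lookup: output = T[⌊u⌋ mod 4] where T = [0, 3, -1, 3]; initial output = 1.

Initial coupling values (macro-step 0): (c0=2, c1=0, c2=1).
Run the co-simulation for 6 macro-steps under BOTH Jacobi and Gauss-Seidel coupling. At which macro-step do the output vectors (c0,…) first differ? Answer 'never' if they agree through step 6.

[Jacobi] macro 1: S0 reads c0=2 → after 1×micro: 0; S1 reads c0=2 → after 2×micro: 1; S2 reads c2=1 → after 1×micro: 3 ⇒ (c0=0, c1=1, c2=3)
[Jacobi] macro 2: S0 reads c0=0 → after 1×micro: 2; S1 reads c0=0 → after 2×micro: 0; S2 reads c2=3 → after 1×micro: 3 ⇒ (c0=2, c1=0, c2=3)
[Jacobi] macro 3: S0 reads c0=2 → after 1×micro: 0; S1 reads c0=2 → after 2×micro: 1; S2 reads c2=3 → after 1×micro: 3 ⇒ (c0=0, c1=1, c2=3)
[Jacobi] macro 4: S0 reads c0=0 → after 1×micro: 2; S1 reads c0=0 → after 2×micro: 0; S2 reads c2=3 → after 1×micro: 3 ⇒ (c0=2, c1=0, c2=3)
[Jacobi] macro 5: S0 reads c0=2 → after 1×micro: 0; S1 reads c0=2 → after 2×micro: 1; S2 reads c2=3 → after 1×micro: 3 ⇒ (c0=0, c1=1, c2=3)
[Jacobi] macro 6: S0 reads c0=0 → after 1×micro: 2; S1 reads c0=0 → after 2×micro: 0; S2 reads c2=3 → after 1×micro: 3 ⇒ (c0=2, c1=0, c2=3)
[Gauss-Seidel] macro 1: S0 reads c0=2 → after 1×micro: 0; S1 reads c0=0 → after 2×micro: 2; S2 reads c2=1 → after 1×micro: 3 ⇒ (c0=0, c1=2, c2=3)
[Gauss-Seidel] macro 2: S0 reads c0=0 → after 1×micro: 2; S1 reads c0=2 → after 2×micro: 1; S2 reads c2=3 → after 1×micro: 3 ⇒ (c0=2, c1=1, c2=3)
[Gauss-Seidel] macro 3: S0 reads c0=2 → after 1×micro: 0; S1 reads c0=0 → after 2×micro: 0; S2 reads c2=3 → after 1×micro: 3 ⇒ (c0=0, c1=0, c2=3)
[Gauss-Seidel] macro 4: S0 reads c0=0 → after 1×micro: 2; S1 reads c0=2 → after 2×micro: 1; S2 reads c2=3 → after 1×micro: 3 ⇒ (c0=2, c1=1, c2=3)
[Gauss-Seidel] macro 5: S0 reads c0=2 → after 1×micro: 0; S1 reads c0=0 → after 2×micro: 0; S2 reads c2=3 → after 1×micro: 3 ⇒ (c0=0, c1=0, c2=3)
[Gauss-Seidel] macro 6: S0 reads c0=0 → after 1×micro: 2; S1 reads c0=2 → after 2×micro: 1; S2 reads c2=3 → after 1×micro: 3 ⇒ (c0=2, c1=1, c2=3)

first divergence at macro-step: 1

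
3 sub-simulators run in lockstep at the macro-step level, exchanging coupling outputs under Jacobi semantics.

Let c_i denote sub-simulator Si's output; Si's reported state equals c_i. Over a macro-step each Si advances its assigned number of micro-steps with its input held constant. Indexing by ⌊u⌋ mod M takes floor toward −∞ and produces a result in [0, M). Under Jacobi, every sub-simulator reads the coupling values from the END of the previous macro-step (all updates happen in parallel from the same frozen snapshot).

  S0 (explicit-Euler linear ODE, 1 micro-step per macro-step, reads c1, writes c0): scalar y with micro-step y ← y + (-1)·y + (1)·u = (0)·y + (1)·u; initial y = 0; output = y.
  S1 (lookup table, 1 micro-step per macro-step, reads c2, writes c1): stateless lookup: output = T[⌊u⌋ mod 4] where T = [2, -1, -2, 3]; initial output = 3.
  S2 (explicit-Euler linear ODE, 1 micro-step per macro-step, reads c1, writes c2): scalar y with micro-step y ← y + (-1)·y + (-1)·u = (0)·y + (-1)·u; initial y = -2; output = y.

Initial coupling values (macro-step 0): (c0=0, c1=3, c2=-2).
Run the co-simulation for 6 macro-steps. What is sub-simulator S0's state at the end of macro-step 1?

macro 1: S0 reads c1=3 → after 1×micro: 3; S1 reads c2=-2 → after 1×micro: -2; S2 reads c1=3 → after 1×micro: -3 ⇒ (c0=3, c1=-2, c2=-3)
macro 2: S0 reads c1=-2 → after 1×micro: -2; S1 reads c2=-3 → after 1×micro: -1; S2 reads c1=-2 → after 1×micro: 2 ⇒ (c0=-2, c1=-1, c2=2)
macro 3: S0 reads c1=-1 → after 1×micro: -1; S1 reads c2=2 → after 1×micro: -2; S2 reads c1=-1 → after 1×micro: 1 ⇒ (c0=-1, c1=-2, c2=1)
macro 4: S0 reads c1=-2 → after 1×micro: -2; S1 reads c2=1 → after 1×micro: -1; S2 reads c1=-2 → after 1×micro: 2 ⇒ (c0=-2, c1=-1, c2=2)
macro 5: S0 reads c1=-1 → after 1×micro: -1; S1 reads c2=2 → after 1×micro: -2; S2 reads c1=-1 → after 1×micro: 1 ⇒ (c0=-1, c1=-2, c2=1)
macro 6: S0 reads c1=-2 → after 1×micro: -2; S1 reads c2=1 → after 1×micro: -1; S2 reads c1=-2 → after 1×micro: 2 ⇒ (c0=-2, c1=-1, c2=2)

S0 state at macro-step 1 = 3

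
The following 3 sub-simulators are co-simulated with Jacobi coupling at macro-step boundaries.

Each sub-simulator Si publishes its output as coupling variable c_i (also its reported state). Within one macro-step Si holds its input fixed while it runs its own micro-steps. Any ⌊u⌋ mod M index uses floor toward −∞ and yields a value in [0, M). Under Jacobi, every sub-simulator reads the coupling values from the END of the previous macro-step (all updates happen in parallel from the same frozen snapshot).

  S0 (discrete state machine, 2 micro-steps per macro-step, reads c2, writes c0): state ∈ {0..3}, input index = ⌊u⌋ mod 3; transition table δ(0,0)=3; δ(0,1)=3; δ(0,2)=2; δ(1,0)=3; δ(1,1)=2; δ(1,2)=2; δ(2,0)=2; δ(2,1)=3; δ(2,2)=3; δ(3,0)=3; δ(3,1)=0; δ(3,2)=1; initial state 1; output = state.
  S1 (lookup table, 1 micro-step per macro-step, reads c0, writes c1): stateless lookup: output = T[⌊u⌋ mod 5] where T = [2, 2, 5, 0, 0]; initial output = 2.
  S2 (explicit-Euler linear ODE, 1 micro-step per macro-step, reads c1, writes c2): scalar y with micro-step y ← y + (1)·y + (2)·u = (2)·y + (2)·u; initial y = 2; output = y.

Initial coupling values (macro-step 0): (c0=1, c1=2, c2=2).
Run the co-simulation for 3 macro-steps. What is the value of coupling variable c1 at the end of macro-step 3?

c1 at macro-step 3 = 5

macro 1: S0 reads c2=2 → after 2×micro: 3; S1 reads c0=1 → after 1×micro: 2; S2 reads c1=2 → after 1×micro: 8 ⇒ (c0=3, c1=2, c2=8)
macro 2: S0 reads c2=8 → after 2×micro: 2; S1 reads c0=3 → after 1×micro: 0; S2 reads c1=2 → after 1×micro: 20 ⇒ (c0=2, c1=0, c2=20)
macro 3: S0 reads c2=20 → after 2×micro: 1; S1 reads c0=2 → after 1×micro: 5; S2 reads c1=0 → after 1×micro: 40 ⇒ (c0=1, c1=5, c2=40)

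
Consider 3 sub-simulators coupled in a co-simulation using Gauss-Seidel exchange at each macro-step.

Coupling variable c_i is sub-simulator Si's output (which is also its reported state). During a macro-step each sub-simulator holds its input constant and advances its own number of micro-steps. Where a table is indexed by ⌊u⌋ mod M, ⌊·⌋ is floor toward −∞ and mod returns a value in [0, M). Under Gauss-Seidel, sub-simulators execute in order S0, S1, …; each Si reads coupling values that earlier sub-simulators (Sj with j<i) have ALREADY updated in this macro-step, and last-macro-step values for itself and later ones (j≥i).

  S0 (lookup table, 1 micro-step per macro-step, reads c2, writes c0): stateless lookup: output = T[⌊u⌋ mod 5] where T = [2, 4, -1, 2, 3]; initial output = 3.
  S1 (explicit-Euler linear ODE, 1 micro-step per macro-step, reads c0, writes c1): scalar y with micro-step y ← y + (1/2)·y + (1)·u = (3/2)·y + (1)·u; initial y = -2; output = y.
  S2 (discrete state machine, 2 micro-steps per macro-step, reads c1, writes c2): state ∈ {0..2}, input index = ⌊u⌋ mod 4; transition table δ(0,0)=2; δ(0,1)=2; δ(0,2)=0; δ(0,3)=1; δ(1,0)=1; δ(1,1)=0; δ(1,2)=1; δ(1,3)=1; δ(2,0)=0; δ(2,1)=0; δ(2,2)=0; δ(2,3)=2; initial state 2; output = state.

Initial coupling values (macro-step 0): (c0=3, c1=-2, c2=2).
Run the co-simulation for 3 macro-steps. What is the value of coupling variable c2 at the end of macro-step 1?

c2 at macro-step 1 = 2

macro 1: S0 reads c2=2 → after 1×micro: -1; S1 reads c0=-1 → after 1×micro: -4; S2 reads c1=-4 → after 2×micro: 2 ⇒ (c0=-1, c1=-4, c2=2)
macro 2: S0 reads c2=2 → after 1×micro: -1; S1 reads c0=-1 → after 1×micro: -7; S2 reads c1=-7 → after 2×micro: 2 ⇒ (c0=-1, c1=-7, c2=2)
macro 3: S0 reads c2=2 → after 1×micro: -1; S1 reads c0=-1 → after 1×micro: -23/2; S2 reads c1=-23/2 → after 2×micro: 2 ⇒ (c0=-1, c1=-23/2, c2=2)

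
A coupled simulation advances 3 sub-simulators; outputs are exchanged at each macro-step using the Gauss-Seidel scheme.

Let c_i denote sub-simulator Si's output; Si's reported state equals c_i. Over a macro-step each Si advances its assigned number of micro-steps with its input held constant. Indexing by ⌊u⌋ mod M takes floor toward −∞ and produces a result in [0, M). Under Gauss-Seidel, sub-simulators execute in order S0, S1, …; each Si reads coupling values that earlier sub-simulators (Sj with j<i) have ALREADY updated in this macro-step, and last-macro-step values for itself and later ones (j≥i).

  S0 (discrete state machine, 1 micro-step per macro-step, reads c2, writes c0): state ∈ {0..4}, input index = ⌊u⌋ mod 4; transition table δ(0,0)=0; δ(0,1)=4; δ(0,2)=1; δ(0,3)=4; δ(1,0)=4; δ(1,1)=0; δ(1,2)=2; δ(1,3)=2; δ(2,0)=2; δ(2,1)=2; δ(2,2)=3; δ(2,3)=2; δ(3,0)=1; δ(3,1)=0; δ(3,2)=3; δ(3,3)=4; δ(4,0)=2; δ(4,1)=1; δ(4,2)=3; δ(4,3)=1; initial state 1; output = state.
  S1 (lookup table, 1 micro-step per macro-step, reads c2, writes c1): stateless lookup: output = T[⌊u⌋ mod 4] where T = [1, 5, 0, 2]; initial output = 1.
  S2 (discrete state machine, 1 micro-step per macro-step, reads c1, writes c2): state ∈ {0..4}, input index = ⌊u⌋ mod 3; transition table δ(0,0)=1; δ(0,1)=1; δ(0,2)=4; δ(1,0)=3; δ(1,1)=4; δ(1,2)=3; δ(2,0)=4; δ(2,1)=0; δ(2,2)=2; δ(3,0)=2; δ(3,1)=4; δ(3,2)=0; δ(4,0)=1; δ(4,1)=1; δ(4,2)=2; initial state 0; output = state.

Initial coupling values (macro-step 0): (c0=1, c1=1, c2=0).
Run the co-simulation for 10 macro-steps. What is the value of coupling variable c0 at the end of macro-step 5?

c0 at macro-step 5 = 2

macro 1: S0 reads c2=0 → after 1×micro: 4; S1 reads c2=0 → after 1×micro: 1; S2 reads c1=1 → after 1×micro: 1 ⇒ (c0=4, c1=1, c2=1)
macro 2: S0 reads c2=1 → after 1×micro: 1; S1 reads c2=1 → after 1×micro: 5; S2 reads c1=5 → after 1×micro: 3 ⇒ (c0=1, c1=5, c2=3)
macro 3: S0 reads c2=3 → after 1×micro: 2; S1 reads c2=3 → after 1×micro: 2; S2 reads c1=2 → after 1×micro: 0 ⇒ (c0=2, c1=2, c2=0)
macro 4: S0 reads c2=0 → after 1×micro: 2; S1 reads c2=0 → after 1×micro: 1; S2 reads c1=1 → after 1×micro: 1 ⇒ (c0=2, c1=1, c2=1)
macro 5: S0 reads c2=1 → after 1×micro: 2; S1 reads c2=1 → after 1×micro: 5; S2 reads c1=5 → after 1×micro: 3 ⇒ (c0=2, c1=5, c2=3)
macro 6: S0 reads c2=3 → after 1×micro: 2; S1 reads c2=3 → after 1×micro: 2; S2 reads c1=2 → after 1×micro: 0 ⇒ (c0=2, c1=2, c2=0)
macro 7: S0 reads c2=0 → after 1×micro: 2; S1 reads c2=0 → after 1×micro: 1; S2 reads c1=1 → after 1×micro: 1 ⇒ (c0=2, c1=1, c2=1)
macro 8: S0 reads c2=1 → after 1×micro: 2; S1 reads c2=1 → after 1×micro: 5; S2 reads c1=5 → after 1×micro: 3 ⇒ (c0=2, c1=5, c2=3)
macro 9: S0 reads c2=3 → after 1×micro: 2; S1 reads c2=3 → after 1×micro: 2; S2 reads c1=2 → after 1×micro: 0 ⇒ (c0=2, c1=2, c2=0)
macro 10: S0 reads c2=0 → after 1×micro: 2; S1 reads c2=0 → after 1×micro: 1; S2 reads c1=1 → after 1×micro: 1 ⇒ (c0=2, c1=1, c2=1)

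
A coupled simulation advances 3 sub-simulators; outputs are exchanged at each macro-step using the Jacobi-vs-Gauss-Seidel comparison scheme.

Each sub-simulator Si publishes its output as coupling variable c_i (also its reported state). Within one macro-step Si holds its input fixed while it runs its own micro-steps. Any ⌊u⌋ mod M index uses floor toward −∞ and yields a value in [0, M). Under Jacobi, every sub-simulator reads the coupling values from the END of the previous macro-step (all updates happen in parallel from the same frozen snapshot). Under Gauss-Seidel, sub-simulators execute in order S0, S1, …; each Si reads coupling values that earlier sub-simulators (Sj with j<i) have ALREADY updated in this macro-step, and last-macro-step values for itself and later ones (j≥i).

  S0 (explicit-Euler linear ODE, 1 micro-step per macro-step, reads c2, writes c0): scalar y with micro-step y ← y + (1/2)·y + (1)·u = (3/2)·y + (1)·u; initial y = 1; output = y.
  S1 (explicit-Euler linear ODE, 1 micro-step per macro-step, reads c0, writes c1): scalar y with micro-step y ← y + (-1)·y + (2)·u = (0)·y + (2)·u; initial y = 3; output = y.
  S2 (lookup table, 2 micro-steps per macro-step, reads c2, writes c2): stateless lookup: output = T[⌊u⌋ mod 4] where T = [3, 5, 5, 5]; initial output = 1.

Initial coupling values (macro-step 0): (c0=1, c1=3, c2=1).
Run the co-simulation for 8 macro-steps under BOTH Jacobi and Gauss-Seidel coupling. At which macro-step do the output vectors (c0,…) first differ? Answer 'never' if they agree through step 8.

[Jacobi] macro 1: S0 reads c2=1 → after 1×micro: 5/2; S1 reads c0=1 → after 1×micro: 2; S2 reads c2=1 → after 2×micro: 5 ⇒ (c0=5/2, c1=2, c2=5)
[Jacobi] macro 2: S0 reads c2=5 → after 1×micro: 35/4; S1 reads c0=5/2 → after 1×micro: 5; S2 reads c2=5 → after 2×micro: 5 ⇒ (c0=35/4, c1=5, c2=5)
[Jacobi] macro 3: S0 reads c2=5 → after 1×micro: 145/8; S1 reads c0=35/4 → after 1×micro: 35/2; S2 reads c2=5 → after 2×micro: 5 ⇒ (c0=145/8, c1=35/2, c2=5)
[Jacobi] macro 4: S0 reads c2=5 → after 1×micro: 515/16; S1 reads c0=145/8 → after 1×micro: 145/4; S2 reads c2=5 → after 2×micro: 5 ⇒ (c0=515/16, c1=145/4, c2=5)
[Jacobi] macro 5: S0 reads c2=5 → after 1×micro: 1705/32; S1 reads c0=515/16 → after 1×micro: 515/8; S2 reads c2=5 → after 2×micro: 5 ⇒ (c0=1705/32, c1=515/8, c2=5)
[Jacobi] macro 6: S0 reads c2=5 → after 1×micro: 5435/64; S1 reads c0=1705/32 → after 1×micro: 1705/16; S2 reads c2=5 → after 2×micro: 5 ⇒ (c0=5435/64, c1=1705/16, c2=5)
[Jacobi] macro 7: S0 reads c2=5 → after 1×micro: 16945/128; S1 reads c0=5435/64 → after 1×micro: 5435/32; S2 reads c2=5 → after 2×micro: 5 ⇒ (c0=16945/128, c1=5435/32, c2=5)
[Jacobi] macro 8: S0 reads c2=5 → after 1×micro: 52115/256; S1 reads c0=16945/128 → after 1×micro: 16945/64; S2 reads c2=5 → after 2×micro: 5 ⇒ (c0=52115/256, c1=16945/64, c2=5)
[Gauss-Seidel] macro 1: S0 reads c2=1 → after 1×micro: 5/2; S1 reads c0=5/2 → after 1×micro: 5; S2 reads c2=1 → after 2×micro: 5 ⇒ (c0=5/2, c1=5, c2=5)
[Gauss-Seidel] macro 2: S0 reads c2=5 → after 1×micro: 35/4; S1 reads c0=35/4 → after 1×micro: 35/2; S2 reads c2=5 → after 2×micro: 5 ⇒ (c0=35/4, c1=35/2, c2=5)
[Gauss-Seidel] macro 3: S0 reads c2=5 → after 1×micro: 145/8; S1 reads c0=145/8 → after 1×micro: 145/4; S2 reads c2=5 → after 2×micro: 5 ⇒ (c0=145/8, c1=145/4, c2=5)
[Gauss-Seidel] macro 4: S0 reads c2=5 → after 1×micro: 515/16; S1 reads c0=515/16 → after 1×micro: 515/8; S2 reads c2=5 → after 2×micro: 5 ⇒ (c0=515/16, c1=515/8, c2=5)
[Gauss-Seidel] macro 5: S0 reads c2=5 → after 1×micro: 1705/32; S1 reads c0=1705/32 → after 1×micro: 1705/16; S2 reads c2=5 → after 2×micro: 5 ⇒ (c0=1705/32, c1=1705/16, c2=5)
[Gauss-Seidel] macro 6: S0 reads c2=5 → after 1×micro: 5435/64; S1 reads c0=5435/64 → after 1×micro: 5435/32; S2 reads c2=5 → after 2×micro: 5 ⇒ (c0=5435/64, c1=5435/32, c2=5)
[Gauss-Seidel] macro 7: S0 reads c2=5 → after 1×micro: 16945/128; S1 reads c0=16945/128 → after 1×micro: 16945/64; S2 reads c2=5 → after 2×micro: 5 ⇒ (c0=16945/128, c1=16945/64, c2=5)
[Gauss-Seidel] macro 8: S0 reads c2=5 → after 1×micro: 52115/256; S1 reads c0=52115/256 → after 1×micro: 52115/128; S2 reads c2=5 → after 2×micro: 5 ⇒ (c0=52115/256, c1=52115/128, c2=5)

first divergence at macro-step: 1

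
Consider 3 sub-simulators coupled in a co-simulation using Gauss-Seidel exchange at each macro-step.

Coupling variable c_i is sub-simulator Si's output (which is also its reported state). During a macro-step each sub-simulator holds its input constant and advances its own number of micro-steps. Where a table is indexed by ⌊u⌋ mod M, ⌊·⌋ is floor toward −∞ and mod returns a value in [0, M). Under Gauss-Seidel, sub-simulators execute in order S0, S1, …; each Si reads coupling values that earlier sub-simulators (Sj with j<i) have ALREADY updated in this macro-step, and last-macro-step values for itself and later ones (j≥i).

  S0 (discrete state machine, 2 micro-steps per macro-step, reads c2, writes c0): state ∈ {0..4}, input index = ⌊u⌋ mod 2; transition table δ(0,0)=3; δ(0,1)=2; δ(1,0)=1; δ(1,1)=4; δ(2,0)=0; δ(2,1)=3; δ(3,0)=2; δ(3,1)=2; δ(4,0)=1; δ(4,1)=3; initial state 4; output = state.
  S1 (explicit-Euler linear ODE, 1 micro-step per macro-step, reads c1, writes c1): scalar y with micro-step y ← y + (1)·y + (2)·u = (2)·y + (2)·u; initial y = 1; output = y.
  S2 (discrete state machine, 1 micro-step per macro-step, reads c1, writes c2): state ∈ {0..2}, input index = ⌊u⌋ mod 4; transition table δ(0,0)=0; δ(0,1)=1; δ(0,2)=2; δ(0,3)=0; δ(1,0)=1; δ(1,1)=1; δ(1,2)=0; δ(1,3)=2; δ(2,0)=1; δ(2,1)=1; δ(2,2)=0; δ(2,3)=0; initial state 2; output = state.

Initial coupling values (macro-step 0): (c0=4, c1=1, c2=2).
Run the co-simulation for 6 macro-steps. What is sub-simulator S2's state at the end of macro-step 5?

macro 1: S0 reads c2=2 → after 2×micro: 1; S1 reads c1=1 → after 1×micro: 4; S2 reads c1=4 → after 1×micro: 1 ⇒ (c0=1, c1=4, c2=1)
macro 2: S0 reads c2=1 → after 2×micro: 3; S1 reads c1=4 → after 1×micro: 16; S2 reads c1=16 → after 1×micro: 1 ⇒ (c0=3, c1=16, c2=1)
macro 3: S0 reads c2=1 → after 2×micro: 3; S1 reads c1=16 → after 1×micro: 64; S2 reads c1=64 → after 1×micro: 1 ⇒ (c0=3, c1=64, c2=1)
macro 4: S0 reads c2=1 → after 2×micro: 3; S1 reads c1=64 → after 1×micro: 256; S2 reads c1=256 → after 1×micro: 1 ⇒ (c0=3, c1=256, c2=1)
macro 5: S0 reads c2=1 → after 2×micro: 3; S1 reads c1=256 → after 1×micro: 1024; S2 reads c1=1024 → after 1×micro: 1 ⇒ (c0=3, c1=1024, c2=1)
macro 6: S0 reads c2=1 → after 2×micro: 3; S1 reads c1=1024 → after 1×micro: 4096; S2 reads c1=4096 → after 1×micro: 1 ⇒ (c0=3, c1=4096, c2=1)

S2 state at macro-step 5 = 1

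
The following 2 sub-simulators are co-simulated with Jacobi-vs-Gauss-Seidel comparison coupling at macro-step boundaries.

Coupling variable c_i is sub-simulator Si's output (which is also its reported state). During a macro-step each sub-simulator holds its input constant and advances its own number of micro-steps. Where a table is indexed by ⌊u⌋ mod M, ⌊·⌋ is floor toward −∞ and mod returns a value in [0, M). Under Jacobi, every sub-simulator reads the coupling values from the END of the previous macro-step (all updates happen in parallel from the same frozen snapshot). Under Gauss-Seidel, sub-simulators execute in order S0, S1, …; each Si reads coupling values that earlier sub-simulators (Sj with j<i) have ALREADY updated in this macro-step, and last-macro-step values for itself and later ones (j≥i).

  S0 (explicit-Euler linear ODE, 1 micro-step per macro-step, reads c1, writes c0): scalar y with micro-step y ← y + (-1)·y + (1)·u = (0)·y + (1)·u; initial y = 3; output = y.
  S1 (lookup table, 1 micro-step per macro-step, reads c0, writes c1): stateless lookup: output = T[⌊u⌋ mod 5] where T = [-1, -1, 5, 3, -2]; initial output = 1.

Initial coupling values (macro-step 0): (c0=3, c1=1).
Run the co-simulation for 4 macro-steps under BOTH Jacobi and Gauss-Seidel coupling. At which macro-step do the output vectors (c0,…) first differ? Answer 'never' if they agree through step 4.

[Jacobi] macro 1: S0 reads c1=1 → after 1×micro: 1; S1 reads c0=3 → after 1×micro: 3 ⇒ (c0=1, c1=3)
[Jacobi] macro 2: S0 reads c1=3 → after 1×micro: 3; S1 reads c0=1 → after 1×micro: -1 ⇒ (c0=3, c1=-1)
[Jacobi] macro 3: S0 reads c1=-1 → after 1×micro: -1; S1 reads c0=3 → after 1×micro: 3 ⇒ (c0=-1, c1=3)
[Jacobi] macro 4: S0 reads c1=3 → after 1×micro: 3; S1 reads c0=-1 → after 1×micro: -2 ⇒ (c0=3, c1=-2)
[Gauss-Seidel] macro 1: S0 reads c1=1 → after 1×micro: 1; S1 reads c0=1 → after 1×micro: -1 ⇒ (c0=1, c1=-1)
[Gauss-Seidel] macro 2: S0 reads c1=-1 → after 1×micro: -1; S1 reads c0=-1 → after 1×micro: -2 ⇒ (c0=-1, c1=-2)
[Gauss-Seidel] macro 3: S0 reads c1=-2 → after 1×micro: -2; S1 reads c0=-2 → after 1×micro: 3 ⇒ (c0=-2, c1=3)
[Gauss-Seidel] macro 4: S0 reads c1=3 → after 1×micro: 3; S1 reads c0=3 → after 1×micro: 3 ⇒ (c0=3, c1=3)

first divergence at macro-step: 1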